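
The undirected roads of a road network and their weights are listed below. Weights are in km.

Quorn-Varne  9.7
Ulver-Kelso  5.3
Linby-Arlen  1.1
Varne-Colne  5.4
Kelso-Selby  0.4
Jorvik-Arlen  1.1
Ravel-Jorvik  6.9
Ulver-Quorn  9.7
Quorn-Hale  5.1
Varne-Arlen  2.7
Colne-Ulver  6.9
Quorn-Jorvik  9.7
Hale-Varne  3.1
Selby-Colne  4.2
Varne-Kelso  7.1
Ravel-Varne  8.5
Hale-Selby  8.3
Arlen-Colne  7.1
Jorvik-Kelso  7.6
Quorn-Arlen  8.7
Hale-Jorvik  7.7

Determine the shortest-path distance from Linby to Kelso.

9.8 km

Settle nodes by increasing distance from Linby:
Linby: 0
Arlen: 1.1  (via Linby)
Jorvik: 2.2  (via Arlen)
Varne: 3.8  (via Arlen)
Hale: 6.9  (via Varne)
Colne: 8.2  (via Arlen)
Ravel: 9.1  (via Jorvik)
Quorn: 9.8  (via Arlen)
Kelso: 9.8  (via Jorvik)
Shortest route: Linby → Arlen → Jorvik → Kelso = 9.8 km.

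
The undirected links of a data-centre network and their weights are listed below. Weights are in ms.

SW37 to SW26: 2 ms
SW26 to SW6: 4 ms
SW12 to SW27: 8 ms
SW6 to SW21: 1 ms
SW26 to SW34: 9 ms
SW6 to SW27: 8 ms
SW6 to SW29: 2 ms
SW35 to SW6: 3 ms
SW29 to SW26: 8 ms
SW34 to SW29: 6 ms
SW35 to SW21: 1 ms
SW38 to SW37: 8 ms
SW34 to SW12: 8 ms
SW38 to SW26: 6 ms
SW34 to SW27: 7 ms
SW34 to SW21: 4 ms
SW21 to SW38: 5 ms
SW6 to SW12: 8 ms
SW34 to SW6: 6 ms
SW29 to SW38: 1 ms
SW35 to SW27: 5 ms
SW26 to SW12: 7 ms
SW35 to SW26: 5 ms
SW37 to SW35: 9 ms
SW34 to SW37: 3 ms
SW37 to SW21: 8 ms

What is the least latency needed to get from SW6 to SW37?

6 ms

Enumerating some paths:
SW6–SW21–SW35–SW26–SW37: 1+1+5+2 = 9
SW6–SW26–SW37: 4+2 = 6
SW6–SW21–SW34–SW37: 1+4+3 = 8
SW6–SW34–SW37: 6+3 = 9
The minimum is 6 ms via SW6–SW26–SW37.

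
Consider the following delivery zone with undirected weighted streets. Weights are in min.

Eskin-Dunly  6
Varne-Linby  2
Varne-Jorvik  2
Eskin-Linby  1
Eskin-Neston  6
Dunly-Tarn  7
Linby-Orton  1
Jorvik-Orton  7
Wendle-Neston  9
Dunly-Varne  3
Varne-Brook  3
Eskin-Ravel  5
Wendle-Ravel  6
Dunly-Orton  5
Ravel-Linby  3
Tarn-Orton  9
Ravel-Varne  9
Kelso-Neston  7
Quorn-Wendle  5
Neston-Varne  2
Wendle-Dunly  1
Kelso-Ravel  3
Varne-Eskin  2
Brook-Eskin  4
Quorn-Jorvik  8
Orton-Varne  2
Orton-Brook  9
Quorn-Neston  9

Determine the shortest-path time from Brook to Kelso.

Shortest distances from Brook:
Brook: 0
Varne: 3  (via Brook)
Eskin: 4  (via Brook)
Linby: 5  (via Varne)
Orton: 5  (via Varne)
Neston: 5  (via Varne)
Jorvik: 5  (via Varne)
Dunly: 6  (via Varne)
Wendle: 7  (via Dunly)
Ravel: 8  (via Linby)
Kelso: 11  (via Ravel)
Shortest route: Brook → Varne → Linby → Ravel → Kelso = 11 min.

11 min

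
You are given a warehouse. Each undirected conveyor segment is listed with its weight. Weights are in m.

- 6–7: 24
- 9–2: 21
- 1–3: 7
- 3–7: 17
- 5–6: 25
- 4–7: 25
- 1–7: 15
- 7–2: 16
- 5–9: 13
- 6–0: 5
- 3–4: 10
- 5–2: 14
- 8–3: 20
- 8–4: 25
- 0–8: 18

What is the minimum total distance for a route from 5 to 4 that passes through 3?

57 m

Best 5 to 3: 5 → 2 → 7 → 3 costing 47
Best 3 to 4: 3 → 4 costing 10
Total via 3: 47 + 10 = 57 m.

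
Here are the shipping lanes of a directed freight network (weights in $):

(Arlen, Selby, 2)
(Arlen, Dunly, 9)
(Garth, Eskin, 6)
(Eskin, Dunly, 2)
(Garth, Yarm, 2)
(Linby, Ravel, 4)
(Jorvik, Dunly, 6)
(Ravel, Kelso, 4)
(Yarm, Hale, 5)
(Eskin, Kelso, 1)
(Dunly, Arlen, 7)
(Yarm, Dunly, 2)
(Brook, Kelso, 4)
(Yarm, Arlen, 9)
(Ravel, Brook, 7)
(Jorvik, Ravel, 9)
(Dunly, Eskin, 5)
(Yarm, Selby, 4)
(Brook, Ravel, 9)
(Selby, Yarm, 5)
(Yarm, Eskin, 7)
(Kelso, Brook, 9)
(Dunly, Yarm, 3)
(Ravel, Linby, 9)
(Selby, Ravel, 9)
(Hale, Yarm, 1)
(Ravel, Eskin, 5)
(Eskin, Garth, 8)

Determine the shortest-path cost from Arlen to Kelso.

$15

Compare a few routes:
Arlen - Dunly - Yarm - Eskin - Kelso: 9+3+7+1 = 20
Arlen - Selby - Ravel - Kelso: 2+9+4 = 15
Arlen - Selby - Ravel - Eskin - Kelso: 2+9+5+1 = 17
Cheapest is Arlen - Selby - Ravel - Kelso at $15.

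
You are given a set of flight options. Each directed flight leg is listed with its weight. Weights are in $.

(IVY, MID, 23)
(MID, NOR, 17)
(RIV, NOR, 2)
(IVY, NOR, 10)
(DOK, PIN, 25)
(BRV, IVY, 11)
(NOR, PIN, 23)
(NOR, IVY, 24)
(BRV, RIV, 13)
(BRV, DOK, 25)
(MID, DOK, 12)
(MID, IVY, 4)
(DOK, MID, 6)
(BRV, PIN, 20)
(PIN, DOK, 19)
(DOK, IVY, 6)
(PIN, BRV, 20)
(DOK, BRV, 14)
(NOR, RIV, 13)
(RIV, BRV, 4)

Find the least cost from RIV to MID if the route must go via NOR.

Best RIV to NOR: RIV–NOR costing 2
Best NOR to MID: NOR–IVY–MID costing 47
Total via NOR: 2 + 47 = $49.

$49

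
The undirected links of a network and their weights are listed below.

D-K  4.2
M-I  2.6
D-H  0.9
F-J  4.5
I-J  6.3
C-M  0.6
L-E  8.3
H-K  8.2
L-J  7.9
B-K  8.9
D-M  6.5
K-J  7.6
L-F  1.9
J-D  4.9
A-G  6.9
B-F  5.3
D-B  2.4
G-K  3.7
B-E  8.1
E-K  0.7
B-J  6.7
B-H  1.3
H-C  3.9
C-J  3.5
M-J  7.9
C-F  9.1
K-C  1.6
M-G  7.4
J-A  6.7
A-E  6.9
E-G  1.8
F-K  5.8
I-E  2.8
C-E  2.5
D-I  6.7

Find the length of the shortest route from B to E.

Compare a few routes:
B → D → K → E: 2.4+4.2+0.7 = 7.3
B → H → D → K → E: 1.3+0.9+4.2+0.7 = 7.1
The minimum is 7.1 via B → H → D → K → E.

7.1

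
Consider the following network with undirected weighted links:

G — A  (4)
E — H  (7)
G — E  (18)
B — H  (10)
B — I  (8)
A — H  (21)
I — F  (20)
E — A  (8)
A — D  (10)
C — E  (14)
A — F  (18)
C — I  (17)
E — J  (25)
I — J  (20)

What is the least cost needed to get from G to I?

37

Enumerating some paths:
G - A - H - B - I: 4+21+10+8 = 43
G - A - F - I: 4+18+20 = 42
G - A - E - H - B - I: 4+8+7+10+8 = 37
Cheapest is G - A - E - H - B - I at 37.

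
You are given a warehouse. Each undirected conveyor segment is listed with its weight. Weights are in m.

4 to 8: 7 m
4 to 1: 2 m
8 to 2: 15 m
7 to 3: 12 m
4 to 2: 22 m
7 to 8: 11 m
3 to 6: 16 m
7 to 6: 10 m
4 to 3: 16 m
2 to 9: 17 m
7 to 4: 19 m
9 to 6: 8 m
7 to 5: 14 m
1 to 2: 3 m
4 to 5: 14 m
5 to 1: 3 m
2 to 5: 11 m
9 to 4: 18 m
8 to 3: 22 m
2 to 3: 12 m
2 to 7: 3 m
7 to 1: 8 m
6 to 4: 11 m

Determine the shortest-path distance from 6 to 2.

13 m

Shortest distances from 6:
6: 0
9: 8  (via 6)
7: 10  (via 6)
4: 11  (via 6)
1: 13  (via 4)
2: 13  (via 7)
Shortest route: 6–7–2 = 13 m.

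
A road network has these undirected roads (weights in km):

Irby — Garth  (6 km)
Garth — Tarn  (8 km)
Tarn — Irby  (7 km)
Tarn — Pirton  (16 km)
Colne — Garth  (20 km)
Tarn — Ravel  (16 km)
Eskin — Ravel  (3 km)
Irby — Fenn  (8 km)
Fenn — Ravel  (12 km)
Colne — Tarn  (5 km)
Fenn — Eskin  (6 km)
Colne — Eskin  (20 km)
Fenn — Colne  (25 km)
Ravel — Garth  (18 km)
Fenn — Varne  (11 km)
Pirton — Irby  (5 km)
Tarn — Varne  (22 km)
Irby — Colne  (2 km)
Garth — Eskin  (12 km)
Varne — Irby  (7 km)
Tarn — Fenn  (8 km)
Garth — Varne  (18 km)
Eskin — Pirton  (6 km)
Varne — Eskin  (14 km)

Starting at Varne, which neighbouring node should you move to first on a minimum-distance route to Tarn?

Compare a few routes:
Varne - Irby - Tarn: 7+7 = 14
Varne - Fenn - Tarn: 11+8 = 19
Varne - Tarn: 22 = 22
Varne - Irby - Garth - Tarn: 7+6+8 = 21
Cheapest is Varne - Irby - Tarn at 14 km.
So from Varne the first move is to Irby.

Irby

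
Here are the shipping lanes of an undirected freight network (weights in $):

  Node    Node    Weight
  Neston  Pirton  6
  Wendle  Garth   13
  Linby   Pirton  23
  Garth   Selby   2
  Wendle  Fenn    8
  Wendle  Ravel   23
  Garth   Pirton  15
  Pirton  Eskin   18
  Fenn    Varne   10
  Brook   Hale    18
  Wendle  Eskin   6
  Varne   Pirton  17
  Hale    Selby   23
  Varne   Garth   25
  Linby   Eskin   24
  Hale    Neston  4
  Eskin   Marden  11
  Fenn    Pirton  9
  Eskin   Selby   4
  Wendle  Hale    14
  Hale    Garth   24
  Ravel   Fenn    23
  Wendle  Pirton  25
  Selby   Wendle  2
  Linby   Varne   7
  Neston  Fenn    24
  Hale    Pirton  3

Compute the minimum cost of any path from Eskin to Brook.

$38

Shortest distances from Eskin:
Eskin: 0
Selby: 4  (via Eskin)
Garth: 6  (via Selby)
Wendle: 6  (via Eskin)
Marden: 11  (via Eskin)
Fenn: 14  (via Wendle)
Pirton: 18  (via Eskin)
Hale: 20  (via Wendle)
Linby: 24  (via Eskin)
Neston: 24  (via Pirton)
Varne: 24  (via Fenn)
Ravel: 29  (via Wendle)
Brook: 38  (via Hale)
Shortest route: Eskin → Wendle → Hale → Brook = $38.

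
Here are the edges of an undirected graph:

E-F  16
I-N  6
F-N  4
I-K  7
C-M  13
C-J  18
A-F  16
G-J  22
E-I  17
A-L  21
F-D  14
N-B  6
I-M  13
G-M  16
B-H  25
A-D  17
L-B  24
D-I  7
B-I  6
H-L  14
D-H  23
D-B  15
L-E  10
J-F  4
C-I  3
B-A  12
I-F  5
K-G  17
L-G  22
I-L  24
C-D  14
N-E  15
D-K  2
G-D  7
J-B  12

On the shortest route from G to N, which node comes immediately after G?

D

Compare a few routes:
G → D → I → N: 7+7+6 = 20
G → D → I → F → N: 7+7+5+4 = 23
G → D → K → I → N: 7+2+7+6 = 22
The minimum is 20 via G → D → I → N.
So from G the first move is to D.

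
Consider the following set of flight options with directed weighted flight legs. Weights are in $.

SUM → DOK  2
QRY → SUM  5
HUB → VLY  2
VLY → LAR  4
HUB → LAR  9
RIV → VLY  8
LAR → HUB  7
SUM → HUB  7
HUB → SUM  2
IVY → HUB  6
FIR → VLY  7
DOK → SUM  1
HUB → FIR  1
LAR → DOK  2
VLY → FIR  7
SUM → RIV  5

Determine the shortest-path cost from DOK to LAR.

Compare a few routes:
DOK–SUM–HUB–FIR–VLY–LAR: 1+7+1+7+4 = 20
DOK–SUM–HUB–LAR: 1+7+9 = 17
DOK–SUM–HUB–VLY–LAR: 1+7+2+4 = 14
DOK–SUM–RIV–VLY–LAR: 1+5+8+4 = 18
Cheapest is DOK–SUM–HUB–VLY–LAR at $14.

$14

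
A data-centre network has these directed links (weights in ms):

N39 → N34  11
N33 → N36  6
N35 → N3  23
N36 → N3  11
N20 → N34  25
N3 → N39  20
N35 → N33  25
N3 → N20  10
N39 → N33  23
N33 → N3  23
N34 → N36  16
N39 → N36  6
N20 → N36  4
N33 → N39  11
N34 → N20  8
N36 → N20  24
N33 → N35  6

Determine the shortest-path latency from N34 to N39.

43 ms

Enumerating some paths:
N34–N36–N3–N39: 16+11+20 = 47
N34–N20–N36–N3–N39: 8+4+11+20 = 43
The minimum is 43 ms via N34–N20–N36–N3–N39.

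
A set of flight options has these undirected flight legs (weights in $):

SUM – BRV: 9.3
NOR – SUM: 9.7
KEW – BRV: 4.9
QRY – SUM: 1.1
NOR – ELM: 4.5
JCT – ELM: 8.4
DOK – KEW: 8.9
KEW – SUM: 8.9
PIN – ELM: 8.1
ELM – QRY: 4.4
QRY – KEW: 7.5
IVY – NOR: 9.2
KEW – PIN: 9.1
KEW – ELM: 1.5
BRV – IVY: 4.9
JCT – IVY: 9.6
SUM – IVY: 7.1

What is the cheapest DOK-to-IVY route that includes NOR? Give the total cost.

Best DOK to NOR: DOK → KEW → ELM → NOR costing 14.9
Best NOR to IVY: NOR → IVY costing 9.2
Total via NOR: 14.9 + 9.2 = $24.1.

$24.1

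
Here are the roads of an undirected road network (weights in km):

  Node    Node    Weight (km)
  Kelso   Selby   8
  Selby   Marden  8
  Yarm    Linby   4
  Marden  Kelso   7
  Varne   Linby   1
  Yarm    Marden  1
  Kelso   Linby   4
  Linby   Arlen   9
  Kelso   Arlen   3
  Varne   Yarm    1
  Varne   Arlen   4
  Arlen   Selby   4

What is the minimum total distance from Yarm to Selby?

Compare a few routes:
Yarm → Marden → Selby: 1+8 = 9
Yarm → Varne → Linby → Kelso → Arlen → Selby: 1+1+4+3+4 = 13
Yarm → Linby → Varne → Arlen → Selby: 4+1+4+4 = 13
Cheapest is Yarm → Marden → Selby at 9 km.

9 km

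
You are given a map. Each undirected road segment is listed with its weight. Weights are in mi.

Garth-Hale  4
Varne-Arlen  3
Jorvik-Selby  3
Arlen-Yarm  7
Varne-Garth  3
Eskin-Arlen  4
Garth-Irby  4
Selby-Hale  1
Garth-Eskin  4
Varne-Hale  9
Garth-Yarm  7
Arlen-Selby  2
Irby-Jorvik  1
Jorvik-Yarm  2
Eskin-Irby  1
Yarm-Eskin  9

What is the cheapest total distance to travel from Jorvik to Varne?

8 mi

Running Dijkstra from Jorvik:
Jorvik: 0
Irby: 1  (via Jorvik)
Yarm: 2  (via Jorvik)
Eskin: 2  (via Irby)
Selby: 3  (via Jorvik)
Hale: 4  (via Selby)
Garth: 5  (via Irby)
Arlen: 5  (via Selby)
Varne: 8  (via Garth)
Shortest route: Jorvik → Irby → Garth → Varne = 8 mi.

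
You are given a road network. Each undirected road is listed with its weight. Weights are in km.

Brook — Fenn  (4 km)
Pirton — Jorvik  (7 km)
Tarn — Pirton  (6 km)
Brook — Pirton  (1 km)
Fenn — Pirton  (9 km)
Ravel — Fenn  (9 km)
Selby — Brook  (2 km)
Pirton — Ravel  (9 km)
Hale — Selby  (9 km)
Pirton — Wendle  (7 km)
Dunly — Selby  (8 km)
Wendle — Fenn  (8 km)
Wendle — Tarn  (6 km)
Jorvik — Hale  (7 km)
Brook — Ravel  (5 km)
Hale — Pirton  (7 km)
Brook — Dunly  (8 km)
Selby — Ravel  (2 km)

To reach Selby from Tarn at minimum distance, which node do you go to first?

Pirton

Enumerating some paths:
Tarn–Pirton–Brook–Selby: 6+1+2 = 9
Tarn–Pirton–Brook–Ravel–Selby: 6+1+5+2 = 14
The minimum is 9 km via Tarn–Pirton–Brook–Selby.
So from Tarn the first move is to Pirton.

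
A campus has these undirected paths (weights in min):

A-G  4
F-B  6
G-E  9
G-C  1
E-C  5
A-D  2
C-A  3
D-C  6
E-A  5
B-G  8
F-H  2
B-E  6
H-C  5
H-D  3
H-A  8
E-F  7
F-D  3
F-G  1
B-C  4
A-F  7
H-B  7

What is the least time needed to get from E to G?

6 min

Shortest distances from E:
E: 0
A: 5  (via E)
C: 5  (via E)
B: 6  (via E)
G: 6  (via C)
Shortest route: E → C → G = 6 min.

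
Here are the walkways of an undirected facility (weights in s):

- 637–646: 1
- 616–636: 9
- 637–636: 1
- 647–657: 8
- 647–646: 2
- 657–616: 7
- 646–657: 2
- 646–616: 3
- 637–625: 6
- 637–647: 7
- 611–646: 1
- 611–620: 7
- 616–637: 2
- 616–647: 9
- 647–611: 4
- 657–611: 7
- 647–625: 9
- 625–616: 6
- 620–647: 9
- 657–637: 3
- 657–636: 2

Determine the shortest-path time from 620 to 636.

Running Dijkstra from 620:
620: 0
611: 7  (via 620)
646: 8  (via 611)
647: 9  (via 620)
637: 9  (via 646)
636: 10  (via 637)
Shortest route: 620–611–646–637–636 = 10 s.

10 s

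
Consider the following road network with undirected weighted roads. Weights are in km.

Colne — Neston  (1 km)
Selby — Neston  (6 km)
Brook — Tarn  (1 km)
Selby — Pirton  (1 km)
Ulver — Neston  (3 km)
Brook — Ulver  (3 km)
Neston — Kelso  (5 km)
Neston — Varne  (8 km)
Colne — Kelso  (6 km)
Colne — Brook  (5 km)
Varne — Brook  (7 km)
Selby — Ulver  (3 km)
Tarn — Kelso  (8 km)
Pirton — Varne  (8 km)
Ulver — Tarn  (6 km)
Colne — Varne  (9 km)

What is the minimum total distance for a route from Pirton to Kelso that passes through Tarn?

16 km

Best Pirton to Tarn: Pirton → Selby → Ulver → Brook → Tarn costing 8
Shortest Tarn→Kelso: Tarn → Kelso = 8
Total via Tarn: 8 + 8 = 16 km.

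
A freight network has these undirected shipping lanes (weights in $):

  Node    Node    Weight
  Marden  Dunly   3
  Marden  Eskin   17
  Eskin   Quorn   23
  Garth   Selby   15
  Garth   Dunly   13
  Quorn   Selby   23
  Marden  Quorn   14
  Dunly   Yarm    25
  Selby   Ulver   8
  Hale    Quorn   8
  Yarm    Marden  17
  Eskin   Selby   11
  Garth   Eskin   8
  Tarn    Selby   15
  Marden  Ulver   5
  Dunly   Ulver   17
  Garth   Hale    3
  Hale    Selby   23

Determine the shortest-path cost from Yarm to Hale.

Enumerating some paths:
Yarm → Dunly → Garth → Hale: 25+13+3 = 41
Yarm → Marden → Dunly → Garth → Hale: 17+3+13+3 = 36
Yarm → Marden → Eskin → Garth → Hale: 17+17+8+3 = 45
Yarm → Marden → Quorn → Hale: 17+14+8 = 39
The minimum is $36 via Yarm → Marden → Dunly → Garth → Hale.

$36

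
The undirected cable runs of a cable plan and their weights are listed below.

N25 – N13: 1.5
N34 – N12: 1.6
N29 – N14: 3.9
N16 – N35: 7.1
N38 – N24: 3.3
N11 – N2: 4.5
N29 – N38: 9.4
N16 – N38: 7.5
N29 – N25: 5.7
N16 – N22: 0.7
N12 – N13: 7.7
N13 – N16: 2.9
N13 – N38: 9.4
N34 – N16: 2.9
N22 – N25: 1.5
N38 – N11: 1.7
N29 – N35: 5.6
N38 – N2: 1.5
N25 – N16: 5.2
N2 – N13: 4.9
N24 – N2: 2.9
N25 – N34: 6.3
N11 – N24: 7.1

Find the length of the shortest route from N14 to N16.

11.8

Enumerating some paths:
N14 → N29 → N25 → N13 → N16: 3.9+5.7+1.5+2.9 = 14
N14 → N29 → N25 → N22 → N16: 3.9+5.7+1.5+0.7 = 11.8
Cheapest is N14 → N29 → N25 → N22 → N16 at 11.8.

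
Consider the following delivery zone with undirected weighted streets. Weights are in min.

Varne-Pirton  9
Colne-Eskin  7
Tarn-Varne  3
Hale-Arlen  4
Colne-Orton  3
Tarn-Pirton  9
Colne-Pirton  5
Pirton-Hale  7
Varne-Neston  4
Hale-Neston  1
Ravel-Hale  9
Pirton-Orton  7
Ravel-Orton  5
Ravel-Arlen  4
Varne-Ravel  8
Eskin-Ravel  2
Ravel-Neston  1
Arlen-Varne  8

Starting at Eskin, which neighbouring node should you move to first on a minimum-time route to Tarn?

Ravel

Candidate routes:
Eskin - Ravel - Arlen - Hale - Neston - Varne - Tarn: 2+4+4+1+4+3 = 18
Eskin - Ravel - Varne - Tarn: 2+8+3 = 13
Eskin - Ravel - Arlen - Varne - Tarn: 2+4+8+3 = 17
Eskin - Ravel - Neston - Varne - Tarn: 2+1+4+3 = 10
The minimum is 10 min via Eskin - Ravel - Neston - Varne - Tarn.
So from Eskin the first move is to Ravel.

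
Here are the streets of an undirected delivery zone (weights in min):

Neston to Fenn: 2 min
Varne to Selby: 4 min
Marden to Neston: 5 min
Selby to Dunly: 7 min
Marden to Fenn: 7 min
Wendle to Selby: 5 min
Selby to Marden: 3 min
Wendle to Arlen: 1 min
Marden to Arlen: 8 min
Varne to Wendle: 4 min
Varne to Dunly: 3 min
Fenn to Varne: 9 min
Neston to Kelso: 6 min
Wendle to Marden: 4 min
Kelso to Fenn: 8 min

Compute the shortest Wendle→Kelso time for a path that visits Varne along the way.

Best Wendle to Varne: Wendle → Varne costing 4
Shortest Varne→Kelso: Varne → Fenn → Kelso = 17
Total via Varne: 4 + 17 = 21 min.

21 min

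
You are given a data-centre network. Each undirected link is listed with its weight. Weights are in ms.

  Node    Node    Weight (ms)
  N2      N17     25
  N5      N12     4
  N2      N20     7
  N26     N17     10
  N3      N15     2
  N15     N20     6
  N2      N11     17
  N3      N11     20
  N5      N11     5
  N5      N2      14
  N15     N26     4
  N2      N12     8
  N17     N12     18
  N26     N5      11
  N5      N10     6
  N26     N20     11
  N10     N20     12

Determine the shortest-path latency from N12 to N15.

19 ms

Candidate routes:
N12 → N2 → N20 → N15: 8+7+6 = 21
N12 → N5 → N26 → N15: 4+11+4 = 19
Cheapest is N12 → N5 → N26 → N15 at 19 ms.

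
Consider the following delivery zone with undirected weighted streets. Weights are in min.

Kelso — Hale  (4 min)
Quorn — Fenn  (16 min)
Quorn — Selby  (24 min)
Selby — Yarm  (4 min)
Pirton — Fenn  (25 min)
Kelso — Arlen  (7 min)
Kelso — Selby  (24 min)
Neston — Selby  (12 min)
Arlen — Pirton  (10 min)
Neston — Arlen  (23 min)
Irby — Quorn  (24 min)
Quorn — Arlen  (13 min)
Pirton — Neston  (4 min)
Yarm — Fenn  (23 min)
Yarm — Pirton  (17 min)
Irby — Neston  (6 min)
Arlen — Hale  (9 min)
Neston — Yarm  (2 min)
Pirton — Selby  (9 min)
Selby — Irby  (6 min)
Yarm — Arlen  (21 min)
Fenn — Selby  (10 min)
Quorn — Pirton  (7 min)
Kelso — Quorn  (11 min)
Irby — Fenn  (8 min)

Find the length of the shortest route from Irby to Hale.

Compare a few routes:
Irby - Neston - Pirton - Arlen - Hale: 6+4+10+9 = 29
Irby - Neston - Pirton - Quorn - Kelso - Hale: 6+4+7+11+4 = 32
Irby - Selby - Pirton - Arlen - Hale: 6+9+10+9 = 34
Irby - Neston - Pirton - Arlen - Kelso - Hale: 6+4+10+7+4 = 31
Cheapest is Irby - Neston - Pirton - Arlen - Hale at 29 min.

29 min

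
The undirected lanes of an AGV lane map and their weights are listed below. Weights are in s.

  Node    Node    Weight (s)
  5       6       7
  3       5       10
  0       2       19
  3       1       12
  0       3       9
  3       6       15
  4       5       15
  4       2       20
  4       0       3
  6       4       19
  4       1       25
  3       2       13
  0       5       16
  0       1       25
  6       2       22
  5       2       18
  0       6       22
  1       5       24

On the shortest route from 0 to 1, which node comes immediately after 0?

3

Compare a few routes:
0 - 1: 25 = 25
0 - 3 - 1: 9+12 = 21
Cheapest is 0 - 3 - 1 at 21 s.
So from 0 the first move is to 3.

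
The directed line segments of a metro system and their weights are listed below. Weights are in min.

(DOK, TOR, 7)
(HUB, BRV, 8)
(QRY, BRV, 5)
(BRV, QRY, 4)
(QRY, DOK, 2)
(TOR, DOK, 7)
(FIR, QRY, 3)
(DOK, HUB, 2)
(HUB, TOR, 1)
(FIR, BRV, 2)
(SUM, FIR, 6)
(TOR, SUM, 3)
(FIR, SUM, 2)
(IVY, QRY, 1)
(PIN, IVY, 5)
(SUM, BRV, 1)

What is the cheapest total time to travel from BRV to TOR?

9 min

Running Dijkstra from BRV:
BRV: 0
QRY: 4  (via BRV)
DOK: 6  (via QRY)
HUB: 8  (via DOK)
TOR: 9  (via HUB)
Shortest route: BRV → QRY → DOK → HUB → TOR = 9 min.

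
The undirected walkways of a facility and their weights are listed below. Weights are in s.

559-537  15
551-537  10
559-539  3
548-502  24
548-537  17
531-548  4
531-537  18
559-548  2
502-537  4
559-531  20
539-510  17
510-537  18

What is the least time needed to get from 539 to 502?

22 s

Shortest distances from 539:
539: 0
559: 3  (via 539)
548: 5  (via 559)
531: 9  (via 548)
510: 17  (via 539)
537: 18  (via 559)
502: 22  (via 537)
Shortest route: 539 → 559 → 537 → 502 = 22 s.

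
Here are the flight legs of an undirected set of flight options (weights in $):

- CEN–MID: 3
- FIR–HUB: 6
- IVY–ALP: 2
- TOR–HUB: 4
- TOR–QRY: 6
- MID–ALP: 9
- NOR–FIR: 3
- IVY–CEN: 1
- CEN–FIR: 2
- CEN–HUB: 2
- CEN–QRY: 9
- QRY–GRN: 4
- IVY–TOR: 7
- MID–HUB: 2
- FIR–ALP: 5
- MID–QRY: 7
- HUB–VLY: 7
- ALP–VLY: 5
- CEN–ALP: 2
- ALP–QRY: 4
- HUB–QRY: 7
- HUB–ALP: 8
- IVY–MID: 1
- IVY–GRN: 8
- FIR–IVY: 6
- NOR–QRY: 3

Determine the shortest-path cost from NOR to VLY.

$12

Settle nodes by increasing distance from NOR:
NOR: 0
QRY: 3  (via NOR)
FIR: 3  (via NOR)
CEN: 5  (via FIR)
IVY: 6  (via CEN)
ALP: 7  (via QRY)
HUB: 7  (via CEN)
MID: 7  (via IVY)
GRN: 7  (via QRY)
TOR: 9  (via QRY)
VLY: 12  (via ALP)
Shortest route: NOR–QRY–ALP–VLY = $12.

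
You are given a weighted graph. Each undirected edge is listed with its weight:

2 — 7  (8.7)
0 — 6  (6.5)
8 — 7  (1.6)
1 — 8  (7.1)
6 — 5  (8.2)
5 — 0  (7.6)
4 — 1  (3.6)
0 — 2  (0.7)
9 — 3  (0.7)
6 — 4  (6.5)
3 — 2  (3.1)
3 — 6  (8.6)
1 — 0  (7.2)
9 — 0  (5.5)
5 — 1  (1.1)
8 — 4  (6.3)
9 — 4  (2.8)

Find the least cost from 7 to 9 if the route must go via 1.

Shortest 7→1: 7 → 8 → 1 = 8.7
Best 1 to 9: 1 → 4 → 9 costing 6.4
Total via 1: 8.7 + 6.4 = 15.1.

15.1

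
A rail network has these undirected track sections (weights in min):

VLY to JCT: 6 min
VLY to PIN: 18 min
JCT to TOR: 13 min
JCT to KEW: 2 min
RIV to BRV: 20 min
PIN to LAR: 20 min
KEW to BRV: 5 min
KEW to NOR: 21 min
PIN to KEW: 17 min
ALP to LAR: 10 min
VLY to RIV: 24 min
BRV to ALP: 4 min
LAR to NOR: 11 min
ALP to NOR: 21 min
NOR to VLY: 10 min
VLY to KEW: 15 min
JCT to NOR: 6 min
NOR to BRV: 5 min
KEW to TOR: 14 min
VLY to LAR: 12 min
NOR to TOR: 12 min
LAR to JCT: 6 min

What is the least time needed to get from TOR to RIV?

37 min

Candidate routes:
TOR → NOR → BRV → RIV: 12+5+20 = 37
TOR → KEW → BRV → RIV: 14+5+20 = 39
Cheapest is TOR → NOR → BRV → RIV at 37 min.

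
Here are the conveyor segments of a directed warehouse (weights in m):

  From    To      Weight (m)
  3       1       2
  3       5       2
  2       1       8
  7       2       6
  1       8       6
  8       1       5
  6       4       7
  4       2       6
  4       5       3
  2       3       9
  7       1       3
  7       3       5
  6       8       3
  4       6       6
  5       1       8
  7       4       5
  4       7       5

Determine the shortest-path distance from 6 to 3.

Compare a few routes:
6–4–7–3: 7+5+5 = 17
6–4–2–3: 7+6+9 = 22
The minimum is 17 m via 6–4–7–3.

17 m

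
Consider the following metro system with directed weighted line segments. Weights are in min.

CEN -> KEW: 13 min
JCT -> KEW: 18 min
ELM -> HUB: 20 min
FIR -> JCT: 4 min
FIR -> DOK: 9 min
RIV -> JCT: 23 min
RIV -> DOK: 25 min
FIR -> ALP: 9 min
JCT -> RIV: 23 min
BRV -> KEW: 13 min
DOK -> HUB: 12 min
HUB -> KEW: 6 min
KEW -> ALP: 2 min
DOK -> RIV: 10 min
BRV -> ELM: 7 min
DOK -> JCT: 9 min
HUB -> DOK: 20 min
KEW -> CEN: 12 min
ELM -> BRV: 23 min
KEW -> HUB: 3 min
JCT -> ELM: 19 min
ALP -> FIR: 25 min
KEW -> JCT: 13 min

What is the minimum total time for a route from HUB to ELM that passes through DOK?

Best HUB to DOK: HUB–DOK costing 20
Shortest DOK→ELM: DOK–JCT–ELM = 28
Total via DOK: 20 + 28 = 48 min.

48 min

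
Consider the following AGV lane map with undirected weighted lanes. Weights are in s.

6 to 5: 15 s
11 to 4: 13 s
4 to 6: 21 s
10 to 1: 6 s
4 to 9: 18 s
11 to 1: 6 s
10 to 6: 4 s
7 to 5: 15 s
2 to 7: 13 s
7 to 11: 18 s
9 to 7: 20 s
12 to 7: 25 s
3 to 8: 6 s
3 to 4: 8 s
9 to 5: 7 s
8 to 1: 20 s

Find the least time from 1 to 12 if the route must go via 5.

65 s

Best 1 to 5: 1 → 10 → 6 → 5 costing 25
Best 5 to 12: 5 → 7 → 12 costing 40
Total via 5: 25 + 40 = 65 s.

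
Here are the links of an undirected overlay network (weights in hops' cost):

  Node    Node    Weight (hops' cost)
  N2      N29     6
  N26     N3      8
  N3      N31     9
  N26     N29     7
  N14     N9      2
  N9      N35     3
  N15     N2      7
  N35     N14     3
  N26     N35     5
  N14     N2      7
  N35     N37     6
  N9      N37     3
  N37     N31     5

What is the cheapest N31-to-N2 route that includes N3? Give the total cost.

Best N31 to N3: N31 → N3 costing 9
Shortest N3→N2: N3 → N26 → N29 → N2 = 21
Total via N3: 9 + 21 = 30 hops' cost.

30 hops' cost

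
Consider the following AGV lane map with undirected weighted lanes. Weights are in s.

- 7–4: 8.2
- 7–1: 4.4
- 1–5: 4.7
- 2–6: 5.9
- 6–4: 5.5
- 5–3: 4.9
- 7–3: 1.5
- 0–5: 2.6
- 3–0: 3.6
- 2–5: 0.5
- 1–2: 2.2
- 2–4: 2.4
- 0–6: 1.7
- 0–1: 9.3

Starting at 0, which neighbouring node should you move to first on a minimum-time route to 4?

5

Candidate routes:
0–6–2–4: 1.7+5.9+2.4 = 10
0–5–2–4: 2.6+0.5+2.4 = 5.5
0–6–4: 1.7+5.5 = 7.2
0–3–5–2–4: 3.6+4.9+0.5+2.4 = 11.4
Cheapest is 0–5–2–4 at 5.5 s.
So from 0 the first move is to 5.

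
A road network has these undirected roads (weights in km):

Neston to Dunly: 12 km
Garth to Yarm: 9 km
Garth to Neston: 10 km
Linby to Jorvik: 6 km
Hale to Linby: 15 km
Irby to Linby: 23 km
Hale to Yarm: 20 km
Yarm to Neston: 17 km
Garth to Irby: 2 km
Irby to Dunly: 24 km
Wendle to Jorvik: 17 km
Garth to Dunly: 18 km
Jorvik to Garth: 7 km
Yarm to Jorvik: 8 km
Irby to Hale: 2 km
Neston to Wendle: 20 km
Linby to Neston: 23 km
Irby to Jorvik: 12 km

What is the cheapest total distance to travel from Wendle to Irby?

26 km

Settle nodes by increasing distance from Wendle:
Wendle: 0
Jorvik: 17  (via Wendle)
Neston: 20  (via Wendle)
Linby: 23  (via Jorvik)
Garth: 24  (via Jorvik)
Yarm: 25  (via Jorvik)
Irby: 26  (via Garth)
Shortest route: Wendle → Jorvik → Garth → Irby = 26 km.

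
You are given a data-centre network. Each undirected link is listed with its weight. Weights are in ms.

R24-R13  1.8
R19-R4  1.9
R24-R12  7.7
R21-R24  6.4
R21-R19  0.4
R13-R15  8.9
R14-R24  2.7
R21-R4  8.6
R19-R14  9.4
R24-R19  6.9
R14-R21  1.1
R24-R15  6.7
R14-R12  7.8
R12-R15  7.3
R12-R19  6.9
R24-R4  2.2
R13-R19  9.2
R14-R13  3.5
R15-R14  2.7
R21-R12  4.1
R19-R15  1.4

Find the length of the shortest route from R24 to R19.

Enumerating some paths:
R24 - R14 - R21 - R19: 2.7+1.1+0.4 = 4.2
R24 - R13 - R14 - R21 - R19: 1.8+3.5+1.1+0.4 = 6.8
R24 - R4 - R19: 2.2+1.9 = 4.1
The minimum is 4.1 ms via R24 - R4 - R19.

4.1 ms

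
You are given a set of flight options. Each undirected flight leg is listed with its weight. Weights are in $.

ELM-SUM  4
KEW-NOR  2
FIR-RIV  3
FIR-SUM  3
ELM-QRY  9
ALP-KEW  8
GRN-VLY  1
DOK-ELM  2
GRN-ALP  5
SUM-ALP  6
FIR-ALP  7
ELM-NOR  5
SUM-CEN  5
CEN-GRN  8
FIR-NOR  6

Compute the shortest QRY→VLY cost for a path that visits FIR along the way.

Shortest QRY→FIR: QRY → ELM → SUM → FIR = 16
Shortest FIR→VLY: FIR → ALP → GRN → VLY = 13
Total via FIR: 16 + 13 = $29.

$29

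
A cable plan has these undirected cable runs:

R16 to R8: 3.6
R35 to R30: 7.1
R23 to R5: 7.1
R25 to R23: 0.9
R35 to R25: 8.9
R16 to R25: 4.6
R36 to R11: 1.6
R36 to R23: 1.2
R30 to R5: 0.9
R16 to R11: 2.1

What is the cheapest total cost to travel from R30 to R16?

Compare a few routes:
R30 → R5 → R23 → R36 → R11 → R16: 0.9+7.1+1.2+1.6+2.1 = 12.9
R30 → R5 → R23 → R25 → R16: 0.9+7.1+0.9+4.6 = 13.5
R30 → R35 → R25 → R16: 7.1+8.9+4.6 = 20.6
R30 → R35 → R25 → R23 → R36 → R11 → R16: 7.1+8.9+0.9+1.2+1.6+2.1 = 21.8
Cheapest is R30 → R5 → R23 → R36 → R11 → R16 at 12.9.

12.9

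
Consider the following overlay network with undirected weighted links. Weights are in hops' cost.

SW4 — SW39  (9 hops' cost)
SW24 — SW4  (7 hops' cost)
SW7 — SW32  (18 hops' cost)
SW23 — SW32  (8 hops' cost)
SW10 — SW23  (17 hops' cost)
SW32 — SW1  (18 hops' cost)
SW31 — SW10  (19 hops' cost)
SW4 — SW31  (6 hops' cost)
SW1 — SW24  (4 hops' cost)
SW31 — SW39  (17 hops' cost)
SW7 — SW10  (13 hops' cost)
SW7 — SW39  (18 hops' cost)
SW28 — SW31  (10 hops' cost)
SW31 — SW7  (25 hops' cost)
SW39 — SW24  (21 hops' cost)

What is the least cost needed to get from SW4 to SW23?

Compare a few routes:
SW4–SW24–SW1–SW32–SW23: 7+4+18+8 = 37
SW4–SW39–SW7–SW10–SW23: 9+18+13+17 = 57
SW4–SW31–SW10–SW23: 6+19+17 = 42
SW4–SW39–SW7–SW32–SW23: 9+18+18+8 = 53
The minimum is 37 hops' cost via SW4–SW24–SW1–SW32–SW23.

37 hops' cost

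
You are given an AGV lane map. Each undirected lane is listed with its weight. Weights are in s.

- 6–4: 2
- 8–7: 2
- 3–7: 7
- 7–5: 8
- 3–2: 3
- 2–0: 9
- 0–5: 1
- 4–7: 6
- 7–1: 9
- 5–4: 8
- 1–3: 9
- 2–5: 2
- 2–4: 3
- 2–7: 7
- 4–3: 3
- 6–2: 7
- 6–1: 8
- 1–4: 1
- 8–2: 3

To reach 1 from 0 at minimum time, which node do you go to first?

Enumerating some paths:
0 - 5 - 2 - 3 - 4 - 1: 1+2+3+3+1 = 10
0 - 5 - 2 - 4 - 1: 1+2+3+1 = 7
0 - 5 - 4 - 1: 1+8+1 = 10
Cheapest is 0 - 5 - 2 - 4 - 1 at 7 s.
So from 0 the first move is to 5.

5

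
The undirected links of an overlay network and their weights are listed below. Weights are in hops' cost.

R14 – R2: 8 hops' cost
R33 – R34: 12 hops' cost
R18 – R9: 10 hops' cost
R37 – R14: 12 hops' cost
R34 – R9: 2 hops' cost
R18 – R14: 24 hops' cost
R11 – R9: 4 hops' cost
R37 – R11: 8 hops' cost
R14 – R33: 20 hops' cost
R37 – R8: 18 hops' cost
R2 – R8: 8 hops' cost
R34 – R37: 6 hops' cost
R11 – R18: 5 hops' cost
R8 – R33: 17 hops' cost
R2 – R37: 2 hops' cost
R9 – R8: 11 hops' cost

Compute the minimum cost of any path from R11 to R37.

8 hops' cost

Enumerating some paths:
R11–R37: 8 = 8
R11–R9–R34–R37: 4+2+6 = 12
The minimum is 8 hops' cost via R11–R37.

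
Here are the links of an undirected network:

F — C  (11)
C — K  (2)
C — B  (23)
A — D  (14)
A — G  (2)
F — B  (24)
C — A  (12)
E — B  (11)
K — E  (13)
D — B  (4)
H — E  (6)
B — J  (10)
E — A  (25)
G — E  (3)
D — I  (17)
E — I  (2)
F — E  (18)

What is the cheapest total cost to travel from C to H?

Candidate routes:
C–F–E–H: 11+18+6 = 35
C–A–G–E–H: 12+2+3+6 = 23
C–K–E–H: 2+13+6 = 21
The minimum is 21 via C–K–E–H.

21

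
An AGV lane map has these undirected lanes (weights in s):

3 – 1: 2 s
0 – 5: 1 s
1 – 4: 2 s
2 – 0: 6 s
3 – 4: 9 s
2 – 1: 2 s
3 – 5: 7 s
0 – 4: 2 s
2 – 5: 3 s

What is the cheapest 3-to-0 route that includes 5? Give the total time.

Shortest 3→5: 3 → 5 = 7
Shortest 5→0: 5 → 0 = 1
Total via 5: 7 + 1 = 8 s.

8 s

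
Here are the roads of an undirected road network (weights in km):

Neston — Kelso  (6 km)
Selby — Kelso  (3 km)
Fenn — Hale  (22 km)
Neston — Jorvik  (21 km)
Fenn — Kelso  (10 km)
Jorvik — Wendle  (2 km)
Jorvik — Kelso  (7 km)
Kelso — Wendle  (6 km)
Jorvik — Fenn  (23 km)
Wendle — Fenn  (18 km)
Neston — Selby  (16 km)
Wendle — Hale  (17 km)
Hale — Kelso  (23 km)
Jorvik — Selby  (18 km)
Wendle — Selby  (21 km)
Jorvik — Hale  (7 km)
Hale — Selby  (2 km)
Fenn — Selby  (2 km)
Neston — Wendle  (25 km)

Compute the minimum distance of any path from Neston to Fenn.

Compare a few routes:
Neston - Kelso - Selby - Fenn: 6+3+2 = 11
Neston - Kelso - Fenn: 6+10 = 16
Neston - Kelso - Jorvik - Hale - Selby - Fenn: 6+7+7+2+2 = 24
Neston - Selby - Fenn: 16+2 = 18
Cheapest is Neston - Kelso - Selby - Fenn at 11 km.

11 km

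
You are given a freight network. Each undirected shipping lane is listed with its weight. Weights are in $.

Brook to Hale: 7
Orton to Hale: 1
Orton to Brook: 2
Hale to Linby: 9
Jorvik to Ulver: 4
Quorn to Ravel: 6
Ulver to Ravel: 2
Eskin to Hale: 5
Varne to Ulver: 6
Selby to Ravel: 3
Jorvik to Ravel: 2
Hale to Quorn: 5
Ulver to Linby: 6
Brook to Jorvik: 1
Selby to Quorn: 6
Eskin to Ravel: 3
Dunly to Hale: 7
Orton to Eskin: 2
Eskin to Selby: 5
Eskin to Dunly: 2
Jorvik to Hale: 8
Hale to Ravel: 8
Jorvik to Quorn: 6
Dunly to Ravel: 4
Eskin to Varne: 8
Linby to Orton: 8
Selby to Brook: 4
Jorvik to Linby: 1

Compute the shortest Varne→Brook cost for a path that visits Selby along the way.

Best Varne to Selby: Varne–Ulver–Ravel–Selby costing 11
Shortest Selby→Brook: Selby–Brook = 4
Total via Selby: 11 + 4 = $15.

$15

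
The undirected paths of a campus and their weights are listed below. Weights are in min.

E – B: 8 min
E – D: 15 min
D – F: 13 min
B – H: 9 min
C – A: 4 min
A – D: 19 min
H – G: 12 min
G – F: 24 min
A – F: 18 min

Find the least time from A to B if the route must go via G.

Best A to G: A–F–G costing 42
Best G to B: G–H–B costing 21
Total via G: 42 + 21 = 63 min.

63 min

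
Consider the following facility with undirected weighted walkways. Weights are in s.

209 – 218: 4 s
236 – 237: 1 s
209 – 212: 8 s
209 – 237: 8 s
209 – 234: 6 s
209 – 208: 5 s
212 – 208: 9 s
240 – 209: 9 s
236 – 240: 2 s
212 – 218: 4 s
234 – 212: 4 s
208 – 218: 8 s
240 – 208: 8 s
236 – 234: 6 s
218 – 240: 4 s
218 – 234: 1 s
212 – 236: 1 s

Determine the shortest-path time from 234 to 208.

9 s

Compare a few routes:
234–209–208: 6+5 = 11
234–218–208: 1+8 = 9
234–218–209–208: 1+4+5 = 10
234–218–240–208: 1+4+8 = 13
The minimum is 9 s via 234–218–208.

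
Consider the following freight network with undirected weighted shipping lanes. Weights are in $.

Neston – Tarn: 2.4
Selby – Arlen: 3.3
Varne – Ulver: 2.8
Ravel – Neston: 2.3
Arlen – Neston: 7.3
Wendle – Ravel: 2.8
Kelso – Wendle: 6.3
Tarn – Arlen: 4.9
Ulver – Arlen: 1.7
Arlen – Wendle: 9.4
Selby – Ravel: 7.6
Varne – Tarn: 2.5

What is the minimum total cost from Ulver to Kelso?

Compare a few routes:
Ulver - Arlen - Wendle - Kelso: 1.7+9.4+6.3 = 17.4
Ulver - Varne - Tarn - Neston - Ravel - Wendle - Kelso: 2.8+2.5+2.4+2.3+2.8+6.3 = 19.1
Cheapest is Ulver - Arlen - Wendle - Kelso at $17.4.

$17.4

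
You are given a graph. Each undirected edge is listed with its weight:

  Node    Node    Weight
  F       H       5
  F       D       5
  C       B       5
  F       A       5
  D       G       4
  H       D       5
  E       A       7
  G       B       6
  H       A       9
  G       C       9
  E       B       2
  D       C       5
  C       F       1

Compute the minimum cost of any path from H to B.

11

Settle nodes by increasing distance from H:
H: 0
D: 5  (via H)
F: 5  (via H)
C: 6  (via F)
A: 9  (via H)
G: 9  (via D)
B: 11  (via C)
Shortest route: H → F → C → B = 11.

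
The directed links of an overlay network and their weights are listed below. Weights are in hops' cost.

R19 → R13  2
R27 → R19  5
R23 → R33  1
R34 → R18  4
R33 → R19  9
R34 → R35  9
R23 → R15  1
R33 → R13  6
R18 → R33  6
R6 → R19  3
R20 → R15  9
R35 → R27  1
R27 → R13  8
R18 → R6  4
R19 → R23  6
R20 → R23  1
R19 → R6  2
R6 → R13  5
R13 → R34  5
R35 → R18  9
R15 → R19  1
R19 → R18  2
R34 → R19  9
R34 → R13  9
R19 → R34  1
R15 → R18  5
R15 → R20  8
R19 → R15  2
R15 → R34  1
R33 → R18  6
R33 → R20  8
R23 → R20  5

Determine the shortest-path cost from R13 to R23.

Running Dijkstra from R13:
R13: 0
R34: 5  (via R13)
R18: 9  (via R34)
R6: 13  (via R18)
R35: 14  (via R34)
R19: 14  (via R34)
R27: 15  (via R35)
R33: 15  (via R18)
R15: 16  (via R19)
R23: 20  (via R19)
Shortest route: R13 → R34 → R19 → R23 = 20 hops' cost.

20 hops' cost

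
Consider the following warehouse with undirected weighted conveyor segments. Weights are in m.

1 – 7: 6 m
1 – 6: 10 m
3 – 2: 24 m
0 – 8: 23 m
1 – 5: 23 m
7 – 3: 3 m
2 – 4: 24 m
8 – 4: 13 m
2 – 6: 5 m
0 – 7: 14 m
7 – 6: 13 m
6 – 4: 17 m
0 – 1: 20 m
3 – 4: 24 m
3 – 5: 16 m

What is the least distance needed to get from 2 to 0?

32 m

Enumerating some paths:
2–6–7–0: 5+13+14 = 32
2–6–1–7–0: 5+10+6+14 = 35
Cheapest is 2–6–7–0 at 32 m.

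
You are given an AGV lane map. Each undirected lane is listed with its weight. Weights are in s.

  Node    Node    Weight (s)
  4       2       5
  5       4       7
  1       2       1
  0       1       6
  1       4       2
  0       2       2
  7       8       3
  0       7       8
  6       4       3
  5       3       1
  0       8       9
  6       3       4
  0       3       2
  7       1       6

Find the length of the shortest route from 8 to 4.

Shortest distances from 8:
8: 0
7: 3  (via 8)
0: 9  (via 8)
1: 9  (via 7)
2: 10  (via 1)
3: 11  (via 0)
4: 11  (via 1)
Shortest route: 8–7–1–4 = 11 s.

11 s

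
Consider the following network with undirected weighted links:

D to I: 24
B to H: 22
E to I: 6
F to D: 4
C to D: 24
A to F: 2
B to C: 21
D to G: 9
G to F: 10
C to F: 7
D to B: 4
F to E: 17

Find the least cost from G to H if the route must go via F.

Best G to F: G–F costing 10
Best F to H: F–D–B–H costing 30
Total via F: 10 + 30 = 40.

40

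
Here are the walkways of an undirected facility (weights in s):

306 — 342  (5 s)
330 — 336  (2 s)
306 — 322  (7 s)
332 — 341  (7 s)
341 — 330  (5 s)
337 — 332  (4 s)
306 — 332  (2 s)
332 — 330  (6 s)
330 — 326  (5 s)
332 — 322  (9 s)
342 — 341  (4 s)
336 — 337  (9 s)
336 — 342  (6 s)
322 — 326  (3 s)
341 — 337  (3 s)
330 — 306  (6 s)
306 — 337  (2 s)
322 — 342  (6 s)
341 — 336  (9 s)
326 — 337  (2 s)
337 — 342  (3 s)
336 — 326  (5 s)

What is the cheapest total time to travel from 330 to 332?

Candidate routes:
330–332: 6 = 6
330–306–332: 6+2 = 8
330–326–337–306–332: 5+2+2+2 = 11
The minimum is 6 s via 330–332.

6 s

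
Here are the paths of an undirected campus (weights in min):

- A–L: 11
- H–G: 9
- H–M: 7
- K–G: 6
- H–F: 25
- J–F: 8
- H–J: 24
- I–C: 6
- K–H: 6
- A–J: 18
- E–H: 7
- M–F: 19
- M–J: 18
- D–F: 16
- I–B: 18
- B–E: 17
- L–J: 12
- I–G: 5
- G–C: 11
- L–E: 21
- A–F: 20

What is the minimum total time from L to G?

37 min

Settle nodes by increasing distance from L:
L: 0
A: 11  (via L)
J: 12  (via L)
F: 20  (via J)
E: 21  (via L)
H: 28  (via E)
M: 30  (via J)
K: 34  (via H)
D: 36  (via F)
G: 37  (via H)
Shortest route: L–E–H–G = 37 min.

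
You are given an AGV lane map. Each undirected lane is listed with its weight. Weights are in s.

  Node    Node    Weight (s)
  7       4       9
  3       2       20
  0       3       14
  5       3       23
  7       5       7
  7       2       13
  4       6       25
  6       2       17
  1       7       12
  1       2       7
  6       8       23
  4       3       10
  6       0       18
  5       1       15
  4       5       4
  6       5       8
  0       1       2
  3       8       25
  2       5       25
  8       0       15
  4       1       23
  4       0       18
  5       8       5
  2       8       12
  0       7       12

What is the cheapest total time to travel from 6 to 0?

Compare a few routes:
6–5–1–0: 8+15+2 = 25
6–0: 18 = 18
Cheapest is 6–0 at 18 s.

18 s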